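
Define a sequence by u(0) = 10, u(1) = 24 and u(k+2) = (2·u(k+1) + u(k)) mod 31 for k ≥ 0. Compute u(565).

u(0) = 10, u(1) = 24, u(2) = 27, u(3) = 16, u(4) = 28, u(5) = 10, u(6) = 17, u(7) = 13, u(8) = 12, u(9) = 6, u(10) = 24, u(11) = 23, u(12) = 8, u(13) = 8, u(14) = 24, u(15) = 25, u(16) = 12, u(17) = 18, u(18) = 17, u(19) = 21, u(20) = 28, u(21) = 15, u(22) = 27, u(23) = 7, u(24) = 10, u(25) = 27, u(26) = 2, u(27) = 0, u(28) = 2, u(29) = 4, u(30) = 10, u(31) = 24.
The sequence repeats with period 30.
So u(565) = u(0 + ((565-0) mod 30)) = u(25) = 27.

27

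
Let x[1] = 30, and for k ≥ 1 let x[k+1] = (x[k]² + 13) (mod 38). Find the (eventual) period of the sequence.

10

Listing terms: x[1] = 30; x[2] = 1; x[3] = 14; x[4] = 19; x[5] = 32; x[6] = 11; x[7] = 20; x[8] = 33; x[9] = 0; x[10] = 13; x[11] = 30.
Since x[11] = x[1] = 30, the sequence is periodic with period 10.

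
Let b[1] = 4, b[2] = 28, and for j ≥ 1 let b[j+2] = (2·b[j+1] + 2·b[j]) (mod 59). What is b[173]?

51

Listing terms: b[1] = 4,  b[2] = 28,  b[3] = 5,  b[4] = 7,  b[5] = 24,  b[6] = 3,  b[7] = 54,  b[8] = 55,  b[9] = 41,  b[10] = 15,  b[11] = 53,  b[12] = 18,  b[13] = 24,  b[14] = 25,  b[15] = 39,  b[16] = 10,  b[17] = 39,  b[18] = 39,  b[19] = 38,  b[20] = 36,  b[21] = 30,  b[22] = 14,  b[23] = 29,  b[24] = 27,  b[25] = 53,  b[26] = 42,  b[27] = 13,  b[28] = 51,  b[29] = 10,  b[30] = 4,  b[31] = 28.
The sequence repeats with period 29.
So b[173] = b[1 + ((173-1) mod 29)] = b[28] = 51.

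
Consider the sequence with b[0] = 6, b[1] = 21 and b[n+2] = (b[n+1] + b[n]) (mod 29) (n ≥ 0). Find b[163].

b[0] = 6,  b[1] = 21,  b[2] = 27,  b[3] = 19,  b[4] = 17,  b[5] = 7,  b[6] = 24,  b[7] = 2,  b[8] = 26,  b[9] = 28,  b[10] = 25,  b[11] = 24,  b[12] = 20,  b[13] = 15,  b[14] = 6,  b[15] = 21.
The sequence repeats with period 14.
(163 - 0) mod 14 = 9, so b[163] = b[9] = 28.

28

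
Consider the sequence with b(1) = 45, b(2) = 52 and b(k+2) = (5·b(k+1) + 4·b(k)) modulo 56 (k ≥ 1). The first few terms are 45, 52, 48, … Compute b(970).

16

Listing terms: b(1) = 45, b(2) = 52, b(3) = 48, b(4) = 0, b(5) = 24, b(6) = 8, b(7) = 24, b(8) = 40, b(9) = 16, b(10) = 16, b(11) = 32, b(12) = 0, b(13) = 16, b(14) = 24, b(15) = 16, b(16) = 8, b(17) = 48, b(18) = 48, b(19) = 40, b(20) = 0, b(21) = 48, b(22) = 16, b(23) = 48, b(24) = 24, b(25) = 32, b(26) = 32, b(27) = 8, b(28) = 0, b(29) = 32, b(30) = 48, b(31) = 32, b(32) = 16, b(33) = 40, b(34) = 40, b(35) = 24, b(36) = 0, b(37) = 40, b(38) = 32, b(39) = 40, b(40) = 48, b(41) = 8, b(42) = 8, b(43) = 16, b(44) = 0, b(45) = 8, b(46) = 40, b(47) = 8, b(48) = 32, b(49) = 24, b(50) = 24, b(51) = 48, b(52) = 0.
Since (b(51), b(52)) = (b(3), b(4)) = (48, 0) (two consecutive terms determine the rest), the sequence is eventually periodic: after a pre-period of length 2 it cycles with period 48.
For k ≥ 3, b(k) depends only on (k - 3) mod 48. (970 - 3) mod 48 = 7, so b(970) = b(10) = 16.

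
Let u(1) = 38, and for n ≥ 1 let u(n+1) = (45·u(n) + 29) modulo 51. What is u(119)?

We have u(1) = 38,  u(2) = 5,  u(3) = 50,  u(4) = 35,  u(5) = 23,  u(6) = 44,  u(7) = 20,  u(8) = 11,  u(9) = 14,  u(10) = 47,  u(11) = 2,  u(12) = 17,  u(13) = 29,  u(14) = 8,  u(15) = 32,  u(16) = 41,  u(17) = 38.
The sequence repeats with period 16.
So u(119) = u(1 + ((119-1) mod 16)) = u(7) = 20.

20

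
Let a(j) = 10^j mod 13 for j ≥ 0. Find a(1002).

We have a(0) = 1; a(1) = 10; a(2) = 9; a(3) = 12; a(4) = 3; a(5) = 4; a(6) = 1.
Since a(6) = a(0) = 1, the sequence is periodic with period 6.
(1002 - 0) mod 6 = 0, so a(1002) = a(0) = 1.

1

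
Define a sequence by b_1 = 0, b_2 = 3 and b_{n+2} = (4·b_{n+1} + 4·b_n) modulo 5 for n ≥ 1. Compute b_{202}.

0

Computing terms: b_1 = 0, b_2 = 3, b_3 = 2, b_4 = 0, b_5 = 3.
Since (b_4, b_5) = (b_1, b_2) = (0, 3) (two consecutive terms determine the rest), the sequence is periodic with period 3.
(202 - 1) mod 3 = 0, so b_{202} = b_1 = 0.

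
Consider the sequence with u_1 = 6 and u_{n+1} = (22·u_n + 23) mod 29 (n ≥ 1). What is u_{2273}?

Computing terms: u_1 = 6; u_2 = 10; u_3 = 11; u_4 = 4; u_5 = 24; u_6 = 0; u_7 = 23; u_8 = 7; u_9 = 3; u_{10} = 2; u_{11} = 9; u_{12} = 18; u_{13} = 13; u_{14} = 19; u_{15} = 6.
Since u_{15} = u_1 = 6, the sequence is periodic with period 14.
(2273 - 1) mod 14 = 4, so u_{2273} = u_5 = 24.

24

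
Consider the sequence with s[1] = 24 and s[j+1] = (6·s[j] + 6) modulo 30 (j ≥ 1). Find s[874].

s[1] = 24,  s[2] = 0,  s[3] = 6,  s[4] = 12,  s[5] = 18,  s[6] = 24.
Since s[6] = s[1] = 24, the sequence is periodic with period 5.
So s[874] = s[1 + ((874-1) mod 5)] = s[4] = 12.

12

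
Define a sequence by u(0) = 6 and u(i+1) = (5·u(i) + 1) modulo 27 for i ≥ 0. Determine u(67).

We have u(0) = 6, u(1) = 4, u(2) = 21, u(3) = 25, u(4) = 18, u(5) = 10, u(6) = 24, u(7) = 13, u(8) = 12, u(9) = 7, u(10) = 9, u(11) = 19, u(12) = 15, u(13) = 22, u(14) = 3, u(15) = 16, u(16) = 0, u(17) = 1, u(18) = 6.
Since u(18) = u(0) = 6, the sequence is periodic with period 18.
(67 - 0) mod 18 = 13, so u(67) = u(13) = 22.

22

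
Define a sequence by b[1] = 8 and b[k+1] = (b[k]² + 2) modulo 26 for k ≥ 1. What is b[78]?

12

b[1] = 8,  b[2] = 14,  b[3] = 16,  b[4] = 24,  b[5] = 6,  b[6] = 12,  b[7] = 16.
Since b[7] = b[3] = 16, the sequence is eventually periodic: after a pre-period of length 2 it cycles with period 4.
For k ≥ 3, b[k] depends only on (k - 3) mod 4. (78 - 3) mod 4 = 3, so b[78] = b[6] = 12.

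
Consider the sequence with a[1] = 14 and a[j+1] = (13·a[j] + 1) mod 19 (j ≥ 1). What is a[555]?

We have a[1] = 14,  a[2] = 12,  a[3] = 5,  a[4] = 9,  a[5] = 4,  a[6] = 15,  a[7] = 6,  a[8] = 3,  a[9] = 2,  a[10] = 8,  a[11] = 10,  a[12] = 17,  a[13] = 13,  a[14] = 18,  a[15] = 7,  a[16] = 16,  a[17] = 0,  a[18] = 1,  a[19] = 14.
The sequence repeats with period 18.
So a[555] = a[1 + ((555-1) mod 18)] = a[15] = 7.

7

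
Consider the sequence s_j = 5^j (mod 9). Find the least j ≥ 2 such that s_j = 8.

Computing terms: s_1 = 5; s_2 = 7; s_3 = 8; s_4 = 4; s_5 = 2; s_6 = 1; s_7 = 5.
Since s_7 = s_1 = 5, the sequence is periodic with period 6.
The value 8 first appears (with j ≥ 2) at s_3.

3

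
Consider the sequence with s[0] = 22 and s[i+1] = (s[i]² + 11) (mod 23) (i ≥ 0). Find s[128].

Computing terms: s[0] = 22,  s[1] = 12,  s[2] = 17,  s[3] = 1,  s[4] = 12.
Since s[4] = s[1] = 12, the sequence is eventually periodic: after a pre-period of length 1 it cycles with period 3.
For i ≥ 1, s[i] depends only on (i - 1) mod 3. (128 - 1) mod 3 = 1, so s[128] = s[2] = 17.

17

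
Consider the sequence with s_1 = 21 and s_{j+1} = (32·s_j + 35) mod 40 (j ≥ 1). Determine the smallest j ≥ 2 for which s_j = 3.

4

Computing terms: s_1 = 21,  s_2 = 27,  s_3 = 19,  s_4 = 3,  s_5 = 11,  s_6 = 27.
Since s_6 = s_2 = 27, the sequence is eventually periodic: after a pre-period of length 1 it cycles with period 4.
The value 3 first appears (with j ≥ 2) at s_4.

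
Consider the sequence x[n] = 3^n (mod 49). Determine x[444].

x[0] = 1, x[1] = 3, x[2] = 9, x[3] = 27, x[4] = 32, x[5] = 47, x[6] = 43, x[7] = 31, x[8] = 44, x[9] = 34, x[10] = 4, x[11] = 12, x[12] = 36, x[13] = 10, x[14] = 30, x[15] = 41, x[16] = 25, x[17] = 26, x[18] = 29, x[19] = 38, x[20] = 16, x[21] = 48, x[22] = 46, x[23] = 40, x[24] = 22, x[25] = 17, x[26] = 2, x[27] = 6, x[28] = 18, x[29] = 5, x[30] = 15, x[31] = 45, x[32] = 37, x[33] = 13, x[34] = 39, x[35] = 19, x[36] = 8, x[37] = 24, x[38] = 23, x[39] = 20, x[40] = 11, x[41] = 33, x[42] = 1.
The sequence repeats with period 42.
(444 - 0) mod 42 = 24, so x[444] = x[24] = 22.

22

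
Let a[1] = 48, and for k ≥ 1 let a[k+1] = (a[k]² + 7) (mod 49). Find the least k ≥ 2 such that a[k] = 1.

4

We have a[1] = 48; a[2] = 8; a[3] = 22; a[4] = 1; a[5] = 8.
Since a[5] = a[2] = 8, the sequence is eventually periodic: after a pre-period of length 1 it cycles with period 3.
The value 1 first appears (with k ≥ 2) at a[4].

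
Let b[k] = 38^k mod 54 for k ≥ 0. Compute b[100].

Computing terms: b[0] = 1; b[1] = 38; b[2] = 40; b[3] = 8; b[4] = 34; b[5] = 50; b[6] = 10; b[7] = 2; b[8] = 22; b[9] = 26; b[10] = 16; b[11] = 14; b[12] = 46; b[13] = 20; b[14] = 4; b[15] = 44; b[16] = 52; b[17] = 32; b[18] = 28; b[19] = 38.
Since b[19] = b[1] = 38, the sequence is eventually periodic: after a pre-period of length 1 it cycles with period 18.
For k ≥ 1, b[k] depends only on (k - 1) mod 18. (100 - 1) mod 18 = 9, so b[100] = b[10] = 16.

16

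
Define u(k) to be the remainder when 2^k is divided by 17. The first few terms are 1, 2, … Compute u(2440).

We have u(0) = 1,  u(1) = 2,  u(2) = 4,  u(3) = 8,  u(4) = 16,  u(5) = 15,  u(6) = 13,  u(7) = 9,  u(8) = 1.
The sequence repeats with period 8.
So u(2440) = u(0 + ((2440-0) mod 8)) = u(0) = 1.

1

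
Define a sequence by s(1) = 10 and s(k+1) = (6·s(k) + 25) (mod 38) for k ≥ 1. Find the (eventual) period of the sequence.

We have s(1) = 10; s(2) = 9; s(3) = 3; s(4) = 5; s(5) = 17; s(6) = 13; s(7) = 27; s(8) = 35; s(9) = 7; s(10) = 29; s(11) = 9.
Since s(11) = s(2) = 9, the sequence is eventually periodic: after a pre-period of length 1 it cycles with period 9.

9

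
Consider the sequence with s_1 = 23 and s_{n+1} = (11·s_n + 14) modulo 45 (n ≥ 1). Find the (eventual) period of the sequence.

s_1 = 23,  s_2 = 42,  s_3 = 26,  s_4 = 30,  s_5 = 29,  s_6 = 18,  s_7 = 32,  s_8 = 6,  s_9 = 35,  s_{10} = 39,  s_{11} = 38,  s_{12} = 27,  s_{13} = 41,  s_{14} = 15,  s_{15} = 44,  s_{16} = 3,  s_{17} = 2,  s_{18} = 36,  s_{19} = 5,  s_{20} = 24,  s_{21} = 8,  s_{22} = 12,  s_{23} = 11,  s_{24} = 0,  s_{25} = 14,  s_{26} = 33,  s_{27} = 17,  s_{28} = 21,  s_{29} = 20,  s_{30} = 9,  s_{31} = 23.
The sequence repeats with period 30.

30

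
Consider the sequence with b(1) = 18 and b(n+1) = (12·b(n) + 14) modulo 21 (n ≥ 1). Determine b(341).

8

Computing terms: b(1) = 18; b(2) = 20; b(3) = 2; b(4) = 17; b(5) = 8; b(6) = 5; b(7) = 11; b(8) = 20.
Since b(8) = b(2) = 20, the sequence is eventually periodic: after a pre-period of length 1 it cycles with period 6.
For n ≥ 2, b(n) depends only on (n - 2) mod 6. (341 - 2) mod 6 = 3, so b(341) = b(5) = 8.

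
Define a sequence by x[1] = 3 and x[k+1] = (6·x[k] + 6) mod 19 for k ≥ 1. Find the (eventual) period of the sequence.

9

Listing terms: x[1] = 3; x[2] = 5; x[3] = 17; x[4] = 13; x[5] = 8; x[6] = 16; x[7] = 7; x[8] = 10; x[9] = 9; x[10] = 3.
Since x[10] = x[1] = 3, the sequence is periodic with period 9.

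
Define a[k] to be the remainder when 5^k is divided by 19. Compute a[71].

4

We have a[0] = 1; a[1] = 5; a[2] = 6; a[3] = 11; a[4] = 17; a[5] = 9; a[6] = 7; a[7] = 16; a[8] = 4; a[9] = 1.
The sequence repeats with period 9.
So a[71] = a[0 + ((71-0) mod 9)] = a[8] = 4.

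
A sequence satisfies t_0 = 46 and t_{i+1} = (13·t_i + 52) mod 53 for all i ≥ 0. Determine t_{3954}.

22

t_0 = 46,  t_1 = 14,  t_2 = 22,  t_3 = 20,  t_4 = 47,  t_5 = 27,  t_6 = 32,  t_7 = 44,  t_8 = 41,  t_9 = 2,  t_{10} = 25,  t_{11} = 6,  t_{12} = 24,  t_{13} = 46.
Since t_{13} = t_0 = 46, the sequence is periodic with period 13.
So t_{3954} = t_{0 + ((3954-0) mod 13)} = t_2 = 22.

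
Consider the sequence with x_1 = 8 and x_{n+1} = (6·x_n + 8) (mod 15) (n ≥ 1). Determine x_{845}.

5

x_1 = 8,  x_2 = 11,  x_3 = 14,  x_4 = 2,  x_5 = 5,  x_6 = 8.
The sequence repeats with period 5.
So x_{845} = x_{1 + ((845-1) mod 5)} = x_5 = 5.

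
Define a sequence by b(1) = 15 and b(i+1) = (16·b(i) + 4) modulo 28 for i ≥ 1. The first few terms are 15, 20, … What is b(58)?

Computing terms: b(1) = 15; b(2) = 20; b(3) = 16; b(4) = 8; b(5) = 20.
Since b(5) = b(2) = 20, the sequence is eventually periodic: after a pre-period of length 1 it cycles with period 3.
For i ≥ 2, b(i) depends only on (i - 2) mod 3. (58 - 2) mod 3 = 2, so b(58) = b(4) = 8.

8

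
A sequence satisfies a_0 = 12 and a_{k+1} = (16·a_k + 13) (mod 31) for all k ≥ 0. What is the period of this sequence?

Listing terms: a_0 = 12, a_1 = 19, a_2 = 7, a_3 = 1, a_4 = 29, a_5 = 12.
Since a_5 = a_0 = 12, the sequence is periodic with period 5.

5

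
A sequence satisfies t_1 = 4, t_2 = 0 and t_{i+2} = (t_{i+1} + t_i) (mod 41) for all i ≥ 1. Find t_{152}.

t_1 = 4, t_2 = 0, t_3 = 4, t_4 = 4, t_5 = 8, t_6 = 12, t_7 = 20, t_8 = 32, t_9 = 11, t_{10} = 2, t_{11} = 13, t_{12} = 15, t_{13} = 28, t_{14} = 2, t_{15} = 30, t_{16} = 32, t_{17} = 21, t_{18} = 12, t_{19} = 33, t_{20} = 4, t_{21} = 37, t_{22} = 0, t_{23} = 37, t_{24} = 37, t_{25} = 33, t_{26} = 29, t_{27} = 21, t_{28} = 9, t_{29} = 30, t_{30} = 39, t_{31} = 28, t_{32} = 26, t_{33} = 13, t_{34} = 39, t_{35} = 11, t_{36} = 9, t_{37} = 20, t_{38} = 29, t_{39} = 8, t_{40} = 37, t_{41} = 4, t_{42} = 0.
The sequence repeats with period 40.
So t_{152} = t_{1 + ((152-1) mod 40)} = t_{32} = 26.

26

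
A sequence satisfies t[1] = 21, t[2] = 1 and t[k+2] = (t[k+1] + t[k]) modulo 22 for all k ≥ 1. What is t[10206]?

t[1] = 21, t[2] = 1, t[3] = 0, t[4] = 1, t[5] = 1, t[6] = 2, t[7] = 3, t[8] = 5, t[9] = 8, t[10] = 13, t[11] = 21, t[12] = 12, t[13] = 11, t[14] = 1, t[15] = 12, t[16] = 13, t[17] = 3, t[18] = 16, t[19] = 19, t[20] = 13, t[21] = 10, t[22] = 1, t[23] = 11, t[24] = 12, t[25] = 1, t[26] = 13, t[27] = 14, t[28] = 5, t[29] = 19, t[30] = 2, t[31] = 21, t[32] = 1.
Since (t[31], t[32]) = (t[1], t[2]) = (21, 1) (two consecutive terms determine the rest), the sequence is periodic with period 30.
So t[10206] = t[1 + ((10206-1) mod 30)] = t[6] = 2.

2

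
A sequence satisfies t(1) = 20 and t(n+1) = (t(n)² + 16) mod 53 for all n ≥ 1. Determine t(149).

25

We have t(1) = 20; t(2) = 45; t(3) = 27; t(4) = 3; t(5) = 25; t(6) = 5; t(7) = 41; t(8) = 1; t(9) = 17; t(10) = 40; t(11) = 26; t(12) = 3.
Since t(12) = t(4) = 3, the sequence is eventually periodic: after a pre-period of length 3 it cycles with period 8.
For n ≥ 4, t(n) depends only on (n - 4) mod 8. (149 - 4) mod 8 = 1, so t(149) = t(5) = 25.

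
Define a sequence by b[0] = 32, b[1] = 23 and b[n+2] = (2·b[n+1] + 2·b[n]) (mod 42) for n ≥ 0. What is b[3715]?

14

We have b[0] = 32,  b[1] = 23,  b[2] = 26,  b[3] = 14,  b[4] = 38,  b[5] = 20,  b[6] = 32,  b[7] = 20,  b[8] = 20,  b[9] = 38,  b[10] = 32,  b[11] = 14,  b[12] = 8,  b[13] = 2,  b[14] = 20,  b[15] = 2,  b[16] = 2,  b[17] = 8,  b[18] = 20,  b[19] = 14,  b[20] = 26,  b[21] = 38,  b[22] = 2,  b[23] = 38,  b[24] = 38,  b[25] = 26,  b[26] = 2,  b[27] = 14,  b[28] = 32,  b[29] = 8,  b[30] = 38,  b[31] = 8,  b[32] = 8,  b[33] = 32,  b[34] = 38,  b[35] = 14,  b[36] = 20,  b[37] = 26,  b[38] = 8,  b[39] = 26,  b[40] = 26,  b[41] = 20,  b[42] = 8,  b[43] = 14,  b[44] = 2,  b[45] = 32,  b[46] = 26,  b[47] = 32,  b[48] = 32,  b[49] = 2,  b[50] = 26,  b[51] = 14.
Since (b[50], b[51]) = (b[2], b[3]) = (26, 14) (two consecutive terms determine the rest), the sequence is eventually periodic: after a pre-period of length 2 it cycles with period 48.
For n ≥ 2, b[n] depends only on (n - 2) mod 48. (3715 - 2) mod 48 = 17, so b[3715] = b[19] = 14.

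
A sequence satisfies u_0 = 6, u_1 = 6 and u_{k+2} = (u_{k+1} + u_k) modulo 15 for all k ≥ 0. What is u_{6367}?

6

We have u_0 = 6; u_1 = 6; u_2 = 12; u_3 = 3; u_4 = 0; u_5 = 3; u_6 = 3; u_7 = 6; u_8 = 9; u_9 = 0; u_{10} = 9; u_{11} = 9; u_{12} = 3; u_{13} = 12; u_{14} = 0; u_{15} = 12; u_{16} = 12; u_{17} = 9; u_{18} = 6; u_{19} = 0; u_{20} = 6; u_{21} = 6.
The sequence repeats with period 20.
(6367 - 0) mod 20 = 7, so u_{6367} = u_7 = 6.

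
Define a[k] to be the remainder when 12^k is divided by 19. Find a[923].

Listing terms: a[0] = 1, a[1] = 12, a[2] = 11, a[3] = 18, a[4] = 7, a[5] = 8, a[6] = 1.
The sequence repeats with period 6.
(923 - 0) mod 6 = 5, so a[923] = a[5] = 8.

8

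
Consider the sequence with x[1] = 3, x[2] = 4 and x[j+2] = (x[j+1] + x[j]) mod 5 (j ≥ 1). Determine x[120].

1

Listing terms: x[1] = 3, x[2] = 4, x[3] = 2, x[4] = 1, x[5] = 3, x[6] = 4.
Since (x[5], x[6]) = (x[1], x[2]) = (3, 4) (two consecutive terms determine the rest), the sequence is periodic with period 4.
(120 - 1) mod 4 = 3, so x[120] = x[4] = 1.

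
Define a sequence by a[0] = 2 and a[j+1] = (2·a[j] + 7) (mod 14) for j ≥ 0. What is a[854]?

1

We have a[0] = 2,  a[1] = 11,  a[2] = 1,  a[3] = 9,  a[4] = 11.
Since a[4] = a[1] = 11, the sequence is eventually periodic: after a pre-period of length 1 it cycles with period 3.
For j ≥ 1, a[j] depends only on (j - 1) mod 3. (854 - 1) mod 3 = 1, so a[854] = a[2] = 1.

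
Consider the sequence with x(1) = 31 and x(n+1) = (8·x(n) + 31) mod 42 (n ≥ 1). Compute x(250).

15

We have x(1) = 31, x(2) = 27, x(3) = 37, x(4) = 33, x(5) = 1, x(6) = 39, x(7) = 7, x(8) = 3, x(9) = 13, x(10) = 9, x(11) = 19, x(12) = 15, x(13) = 25, x(14) = 21, x(15) = 31.
The sequence repeats with period 14.
(250 - 1) mod 14 = 11, so x(250) = x(12) = 15.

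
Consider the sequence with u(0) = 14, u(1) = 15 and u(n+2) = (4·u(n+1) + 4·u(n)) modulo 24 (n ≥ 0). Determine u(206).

16

Computing terms: u(0) = 14,  u(1) = 15,  u(2) = 20,  u(3) = 20,  u(4) = 16,  u(5) = 0,  u(6) = 16,  u(7) = 16,  u(8) = 8,  u(9) = 0,  u(10) = 8,  u(11) = 8,  u(12) = 16,  u(13) = 0.
Since (u(12), u(13)) = (u(4), u(5)) = (16, 0) (two consecutive terms determine the rest), the sequence is eventually periodic: after a pre-period of length 4 it cycles with period 8.
For n ≥ 4, u(n) depends only on (n - 4) mod 8. (206 - 4) mod 8 = 2, so u(206) = u(6) = 16.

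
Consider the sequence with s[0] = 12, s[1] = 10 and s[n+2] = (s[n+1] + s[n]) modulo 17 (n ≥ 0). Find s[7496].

9

We have s[0] = 12,  s[1] = 10,  s[2] = 5,  s[3] = 15,  s[4] = 3,  s[5] = 1,  s[6] = 4,  s[7] = 5,  s[8] = 9,  s[9] = 14,  s[10] = 6,  s[11] = 3,  s[12] = 9,  s[13] = 12,  s[14] = 4,  s[15] = 16,  s[16] = 3,  s[17] = 2,  s[18] = 5,  s[19] = 7,  s[20] = 12,  s[21] = 2,  s[22] = 14,  s[23] = 16,  s[24] = 13,  s[25] = 12,  s[26] = 8,  s[27] = 3,  s[28] = 11,  s[29] = 14,  s[30] = 8,  s[31] = 5,  s[32] = 13,  s[33] = 1,  s[34] = 14,  s[35] = 15,  s[36] = 12,  s[37] = 10.
Since (s[36], s[37]) = (s[0], s[1]) = (12, 10) (two consecutive terms determine the rest), the sequence is periodic with period 36.
So s[7496] = s[0 + ((7496-0) mod 36)] = s[8] = 9.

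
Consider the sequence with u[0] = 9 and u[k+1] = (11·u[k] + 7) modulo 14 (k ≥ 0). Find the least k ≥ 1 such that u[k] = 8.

Computing terms: u[0] = 9,  u[1] = 8,  u[2] = 11,  u[3] = 2,  u[4] = 1,  u[5] = 4,  u[6] = 9.
The sequence repeats with period 6.
The value 8 first appears (with k ≥ 1) at u[1].

1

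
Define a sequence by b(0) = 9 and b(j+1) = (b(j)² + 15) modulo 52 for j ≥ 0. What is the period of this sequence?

4

b(0) = 9; b(1) = 44; b(2) = 27; b(3) = 16; b(4) = 11; b(5) = 32; b(6) = 51; b(7) = 16.
Since b(7) = b(3) = 16, the sequence is eventually periodic: after a pre-period of length 3 it cycles with period 4.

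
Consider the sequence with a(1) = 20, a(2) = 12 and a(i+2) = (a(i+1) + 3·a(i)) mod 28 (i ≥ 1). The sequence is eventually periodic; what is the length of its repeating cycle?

We have a(1) = 20; a(2) = 12; a(3) = 16; a(4) = 24; a(5) = 16; a(6) = 4; a(7) = 24; a(8) = 8; a(9) = 24; a(10) = 20; a(11) = 8; a(12) = 12; a(13) = 8; a(14) = 16; a(15) = 12; a(16) = 4; a(17) = 12; a(18) = 24; a(19) = 4; a(20) = 20; a(21) = 4; a(22) = 8; a(23) = 20; a(24) = 16; a(25) = 20; a(26) = 12.
The sequence repeats with period 24.

24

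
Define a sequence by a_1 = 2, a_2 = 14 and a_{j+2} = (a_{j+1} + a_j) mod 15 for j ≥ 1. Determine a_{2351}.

8

Listing terms: a_1 = 2, a_2 = 14, a_3 = 1, a_4 = 0, a_5 = 1, a_6 = 1, a_7 = 2, a_8 = 3, a_9 = 5, a_{10} = 8, a_{11} = 13, a_{12} = 6, a_{13} = 4, a_{14} = 10, a_{15} = 14, a_{16} = 9, a_{17} = 8, a_{18} = 2, a_{19} = 10, a_{20} = 12, a_{21} = 7, a_{22} = 4, a_{23} = 11, a_{24} = 0, a_{25} = 11, a_{26} = 11, a_{27} = 7, a_{28} = 3, a_{29} = 10, a_{30} = 13, a_{31} = 8, a_{32} = 6, a_{33} = 14, a_{34} = 5, a_{35} = 4, a_{36} = 9, a_{37} = 13, a_{38} = 7, a_{39} = 5, a_{40} = 12, a_{41} = 2, a_{42} = 14.
Since (a_{41}, a_{42}) = (a_1, a_2) = (2, 14) (two consecutive terms determine the rest), the sequence is periodic with period 40.
So a_{2351} = a_{1 + ((2351-1) mod 40)} = a_{31} = 8.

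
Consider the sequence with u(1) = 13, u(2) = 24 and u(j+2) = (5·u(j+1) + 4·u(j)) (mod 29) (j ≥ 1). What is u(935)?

We have u(1) = 13, u(2) = 24, u(3) = 27, u(4) = 28, u(5) = 16, u(6) = 18, u(7) = 9, u(8) = 1, u(9) = 12, u(10) = 6, u(11) = 20, u(12) = 8, u(13) = 4, u(14) = 23, u(15) = 15, u(16) = 22, u(17) = 25, u(18) = 10, u(19) = 5, u(20) = 7, u(21) = 26, u(22) = 13, u(23) = 24.
Since (u(22), u(23)) = (u(1), u(2)) = (13, 24) (two consecutive terms determine the rest), the sequence is periodic with period 21.
So u(935) = u(1 + ((935-1) mod 21)) = u(11) = 20.

20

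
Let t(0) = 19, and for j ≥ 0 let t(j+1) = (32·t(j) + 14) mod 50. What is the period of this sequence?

Computing terms: t(0) = 19; t(1) = 22; t(2) = 18; t(3) = 40; t(4) = 44; t(5) = 22.
Since t(5) = t(1) = 22, the sequence is eventually periodic: after a pre-period of length 1 it cycles with period 4.

4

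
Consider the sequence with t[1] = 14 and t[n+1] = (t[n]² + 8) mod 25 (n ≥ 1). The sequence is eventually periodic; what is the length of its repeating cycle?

t[1] = 14; t[2] = 4; t[3] = 24; t[4] = 9; t[5] = 14.
The sequence repeats with period 4.

4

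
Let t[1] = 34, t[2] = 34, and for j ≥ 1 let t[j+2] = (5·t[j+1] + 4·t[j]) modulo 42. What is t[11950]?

Computing terms: t[1] = 34; t[2] = 34; t[3] = 12; t[4] = 28; t[5] = 20; t[6] = 2; t[7] = 6; t[8] = 38; t[9] = 4; t[10] = 4; t[11] = 36; t[12] = 28; t[13] = 32; t[14] = 20; t[15] = 18; t[16] = 2; t[17] = 40; t[18] = 40; t[19] = 24; t[20] = 28; t[21] = 26; t[22] = 32; t[23] = 12; t[24] = 20; t[25] = 22; t[26] = 22; t[27] = 30; t[28] = 28; t[29] = 8; t[30] = 26; t[31] = 36; t[32] = 32; t[33] = 10; t[34] = 10; t[35] = 6; t[36] = 28; t[37] = 38; t[38] = 8; t[39] = 24; t[40] = 26; t[41] = 16; t[42] = 16; t[43] = 18; t[44] = 28; t[45] = 2; t[46] = 38; t[47] = 30; t[48] = 8; t[49] = 34; t[50] = 34.
The sequence repeats with period 48.
So t[11950] = t[1 + ((11950-1) mod 48)] = t[46] = 38.

38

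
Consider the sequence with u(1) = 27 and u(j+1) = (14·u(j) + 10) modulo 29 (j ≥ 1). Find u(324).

Computing terms: u(1) = 27; u(2) = 11; u(3) = 19; u(4) = 15; u(5) = 17; u(6) = 16; u(7) = 2; u(8) = 9; u(9) = 20; u(10) = 0; u(11) = 10; u(12) = 5; u(13) = 22; u(14) = 28; u(15) = 25; u(16) = 12; u(17) = 4; u(18) = 8; u(19) = 6; u(20) = 7; u(21) = 21; u(22) = 14; u(23) = 3; u(24) = 23; u(25) = 13; u(26) = 18; u(27) = 1; u(28) = 24; u(29) = 27.
The sequence repeats with period 28.
So u(324) = u(1 + ((324-1) mod 28)) = u(16) = 12.

12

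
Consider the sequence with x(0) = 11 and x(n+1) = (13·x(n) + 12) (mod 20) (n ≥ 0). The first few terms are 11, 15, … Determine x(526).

We have x(0) = 11,  x(1) = 15,  x(2) = 7,  x(3) = 3,  x(4) = 11.
Since x(4) = x(0) = 11, the sequence is periodic with period 4.
(526 - 0) mod 4 = 2, so x(526) = x(2) = 7.

7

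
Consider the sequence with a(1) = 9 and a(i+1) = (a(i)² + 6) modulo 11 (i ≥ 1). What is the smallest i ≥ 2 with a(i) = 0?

Listing terms: a(1) = 9; a(2) = 10; a(3) = 7; a(4) = 0; a(5) = 6; a(6) = 9.
The sequence repeats with period 5.
The value 0 first appears (with i ≥ 2) at a(4).

4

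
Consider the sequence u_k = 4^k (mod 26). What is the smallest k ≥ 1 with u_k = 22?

We have u_0 = 1; u_1 = 4; u_2 = 16; u_3 = 12; u_4 = 22; u_5 = 10; u_6 = 14; u_7 = 4.
Since u_7 = u_1 = 4, the sequence is eventually periodic: after a pre-period of length 1 it cycles with period 6.
The value 22 first appears (with k ≥ 1) at u_4.

4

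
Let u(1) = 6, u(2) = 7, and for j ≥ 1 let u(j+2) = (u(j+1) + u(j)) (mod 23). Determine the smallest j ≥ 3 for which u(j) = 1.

Computing terms: u(1) = 6; u(2) = 7; u(3) = 13; u(4) = 20; u(5) = 10; u(6) = 7; u(7) = 17; u(8) = 1; u(9) = 18; u(10) = 19; u(11) = 14; u(12) = 10; u(13) = 1; u(14) = 11; u(15) = 12; u(16) = 0; u(17) = 12; u(18) = 12; u(19) = 1; u(20) = 13; u(21) = 14; u(22) = 4; u(23) = 18; u(24) = 22; u(25) = 17; u(26) = 16; u(27) = 10; u(28) = 3; u(29) = 13; u(30) = 16; u(31) = 6; u(32) = 22; u(33) = 5; u(34) = 4; u(35) = 9; u(36) = 13; u(37) = 22; u(38) = 12; u(39) = 11; u(40) = 0; u(41) = 11; u(42) = 11; u(43) = 22; u(44) = 10; u(45) = 9; u(46) = 19; u(47) = 5; u(48) = 1; u(49) = 6; u(50) = 7.
Since (u(49), u(50)) = (u(1), u(2)) = (6, 7) (two consecutive terms determine the rest), the sequence is periodic with period 48.
The value 1 first appears (with j ≥ 3) at u(8).

8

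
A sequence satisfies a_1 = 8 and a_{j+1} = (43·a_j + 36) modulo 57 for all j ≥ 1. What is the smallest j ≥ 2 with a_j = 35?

Computing terms: a_1 = 8; a_2 = 38; a_3 = 17; a_4 = 26; a_5 = 14; a_6 = 11; a_7 = 53; a_8 = 35; a_9 = 2; a_{10} = 8.
Since a_{10} = a_1 = 8, the sequence is periodic with period 9.
The value 35 first appears (with j ≥ 2) at a_8.

8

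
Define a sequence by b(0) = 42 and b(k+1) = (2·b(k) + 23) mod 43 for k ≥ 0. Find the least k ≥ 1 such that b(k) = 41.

7

Computing terms: b(0) = 42,  b(1) = 21,  b(2) = 22,  b(3) = 24,  b(4) = 28,  b(5) = 36,  b(6) = 9,  b(7) = 41,  b(8) = 19,  b(9) = 18,  b(10) = 16,  b(11) = 12,  b(12) = 4,  b(13) = 31,  b(14) = 42.
Since b(14) = b(0) = 42, the sequence is periodic with period 14.
The value 41 first appears (with k ≥ 1) at b(7).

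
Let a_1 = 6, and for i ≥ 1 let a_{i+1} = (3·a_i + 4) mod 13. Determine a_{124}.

6

We have a_1 = 6; a_2 = 9; a_3 = 5; a_4 = 6.
Since a_4 = a_1 = 6, the sequence is periodic with period 3.
So a_{124} = a_{1 + ((124-1) mod 3)} = a_1 = 6.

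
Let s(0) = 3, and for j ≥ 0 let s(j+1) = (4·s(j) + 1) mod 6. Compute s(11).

We have s(0) = 3; s(1) = 1; s(2) = 5; s(3) = 3.
The sequence repeats with period 3.
(11 - 0) mod 3 = 2, so s(11) = s(2) = 5.

5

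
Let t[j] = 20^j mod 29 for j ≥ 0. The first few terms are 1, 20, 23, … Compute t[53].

7

Computing terms: t[0] = 1,  t[1] = 20,  t[2] = 23,  t[3] = 25,  t[4] = 7,  t[5] = 24,  t[6] = 16,  t[7] = 1.
The sequence repeats with period 7.
(53 - 0) mod 7 = 4, so t[53] = t[4] = 7.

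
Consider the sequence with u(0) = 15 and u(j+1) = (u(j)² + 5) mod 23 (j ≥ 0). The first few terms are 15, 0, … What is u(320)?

u(0) = 15; u(1) = 0; u(2) = 5; u(3) = 7; u(4) = 8; u(5) = 0.
Since u(5) = u(1) = 0, the sequence is eventually periodic: after a pre-period of length 1 it cycles with period 4.
For j ≥ 1, u(j) depends only on (j - 1) mod 4. (320 - 1) mod 4 = 3, so u(320) = u(4) = 8.

8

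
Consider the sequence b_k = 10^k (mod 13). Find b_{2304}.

We have b_1 = 10, b_2 = 9, b_3 = 12, b_4 = 3, b_5 = 4, b_6 = 1, b_7 = 10.
Since b_7 = b_1 = 10, the sequence is periodic with period 6.
(2304 - 1) mod 6 = 5, so b_{2304} = b_6 = 1.

1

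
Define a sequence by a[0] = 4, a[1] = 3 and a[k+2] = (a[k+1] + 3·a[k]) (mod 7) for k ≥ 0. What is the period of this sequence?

24

Listing terms: a[0] = 4; a[1] = 3; a[2] = 1; a[3] = 3; a[4] = 6; a[5] = 1; a[6] = 5; a[7] = 1; a[8] = 2; a[9] = 5; a[10] = 4; a[11] = 5; a[12] = 3; a[13] = 4; a[14] = 6; a[15] = 4; a[16] = 1; a[17] = 6; a[18] = 2; a[19] = 6; a[20] = 5; a[21] = 2; a[22] = 3; a[23] = 2; a[24] = 4; a[25] = 3.
Since (a[24], a[25]) = (a[0], a[1]) = (4, 3) (two consecutive terms determine the rest), the sequence is periodic with period 24.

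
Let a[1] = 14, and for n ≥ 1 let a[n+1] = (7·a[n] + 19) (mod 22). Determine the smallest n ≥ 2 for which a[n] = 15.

a[1] = 14,  a[2] = 7,  a[3] = 2,  a[4] = 11,  a[5] = 8,  a[6] = 9,  a[7] = 16,  a[8] = 21,  a[9] = 12,  a[10] = 15,  a[11] = 14.
The sequence repeats with period 10.
The value 15 first appears (with n ≥ 2) at a[10].

10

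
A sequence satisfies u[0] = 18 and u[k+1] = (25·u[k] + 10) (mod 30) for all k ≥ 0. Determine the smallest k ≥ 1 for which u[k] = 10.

Computing terms: u[0] = 18,  u[1] = 10,  u[2] = 20,  u[3] = 0,  u[4] = 10.
Since u[4] = u[1] = 10, the sequence is eventually periodic: after a pre-period of length 1 it cycles with period 3.
The value 10 first appears (with k ≥ 1) at u[1].

1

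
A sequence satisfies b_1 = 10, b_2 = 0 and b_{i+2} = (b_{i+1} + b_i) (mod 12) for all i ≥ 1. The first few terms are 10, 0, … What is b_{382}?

Computing terms: b_1 = 10; b_2 = 0; b_3 = 10; b_4 = 10; b_5 = 8; b_6 = 6; b_7 = 2; b_8 = 8; b_9 = 10; b_{10} = 6; b_{11} = 4; b_{12} = 10; b_{13} = 2; b_{14} = 0; b_{15} = 2; b_{16} = 2; b_{17} = 4; b_{18} = 6; b_{19} = 10; b_{20} = 4; b_{21} = 2; b_{22} = 6; b_{23} = 8; b_{24} = 2; b_{25} = 10; b_{26} = 0.
Since (b_{25}, b_{26}) = (b_1, b_2) = (10, 0) (two consecutive terms determine the rest), the sequence is periodic with period 24.
So b_{382} = b_{1 + ((382-1) mod 24)} = b_{22} = 6.

6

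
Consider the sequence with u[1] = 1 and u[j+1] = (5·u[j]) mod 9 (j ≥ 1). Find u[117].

7

Listing terms: u[1] = 1, u[2] = 5, u[3] = 7, u[4] = 8, u[5] = 4, u[6] = 2, u[7] = 1.
Since u[7] = u[1] = 1, the sequence is periodic with period 6.
(117 - 1) mod 6 = 2, so u[117] = u[3] = 7.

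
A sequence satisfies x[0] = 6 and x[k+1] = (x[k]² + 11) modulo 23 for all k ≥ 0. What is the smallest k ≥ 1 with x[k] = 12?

2

x[0] = 6, x[1] = 1, x[2] = 12, x[3] = 17, x[4] = 1.
Since x[4] = x[1] = 1, the sequence is eventually periodic: after a pre-period of length 1 it cycles with period 3.
The value 12 first appears (with k ≥ 1) at x[2].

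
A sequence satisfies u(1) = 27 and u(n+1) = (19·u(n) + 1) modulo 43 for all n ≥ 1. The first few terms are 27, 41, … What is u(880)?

23

We have u(1) = 27, u(2) = 41, u(3) = 6, u(4) = 29, u(5) = 36, u(6) = 40, u(7) = 30, u(8) = 12, u(9) = 14, u(10) = 9, u(11) = 0, u(12) = 1, u(13) = 20, u(14) = 37, u(15) = 16, u(16) = 4, u(17) = 34, u(18) = 2, u(19) = 39, u(20) = 11, u(21) = 38, u(22) = 35, u(23) = 21, u(24) = 13, u(25) = 33, u(26) = 26, u(27) = 22, u(28) = 32, u(29) = 7, u(30) = 5, u(31) = 10, u(32) = 19, u(33) = 18, u(34) = 42, u(35) = 25, u(36) = 3, u(37) = 15, u(38) = 28, u(39) = 17, u(40) = 23, u(41) = 8, u(42) = 24, u(43) = 27.
The sequence repeats with period 42.
(880 - 1) mod 42 = 39, so u(880) = u(40) = 23.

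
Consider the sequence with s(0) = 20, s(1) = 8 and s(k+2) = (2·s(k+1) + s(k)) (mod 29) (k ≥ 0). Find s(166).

s(0) = 20, s(1) = 8, s(2) = 7, s(3) = 22, s(4) = 22, s(5) = 8, s(6) = 9, s(7) = 26, s(8) = 3, s(9) = 3, s(10) = 9, s(11) = 21, s(12) = 22, s(13) = 7, s(14) = 7, s(15) = 21, s(16) = 20, s(17) = 3, s(18) = 26, s(19) = 26, s(20) = 20, s(21) = 8.
The sequence repeats with period 20.
(166 - 0) mod 20 = 6, so s(166) = s(6) = 9.

9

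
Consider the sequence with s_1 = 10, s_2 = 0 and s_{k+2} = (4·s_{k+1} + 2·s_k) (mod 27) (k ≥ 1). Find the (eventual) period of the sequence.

18

We have s_1 = 10, s_2 = 0, s_3 = 20, s_4 = 26, s_5 = 9, s_6 = 7, s_7 = 19, s_8 = 9, s_9 = 20, s_{10} = 17, s_{11} = 0, s_{12} = 7, s_{13} = 1, s_{14} = 18, s_{15} = 20, s_{16} = 8, s_{17} = 18, s_{18} = 7, s_{19} = 10, s_{20} = 0.
The sequence repeats with period 18.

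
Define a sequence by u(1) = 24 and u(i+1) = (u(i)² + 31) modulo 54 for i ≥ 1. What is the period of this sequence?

18

Listing terms: u(1) = 24; u(2) = 13; u(3) = 38; u(4) = 17; u(5) = 50; u(6) = 47; u(7) = 26; u(8) = 5; u(9) = 2; u(10) = 35; u(11) = 14; u(12) = 11; u(13) = 44; u(14) = 23; u(15) = 20; u(16) = 53; u(17) = 32; u(18) = 29; u(19) = 8; u(20) = 41; u(21) = 38.
Since u(21) = u(3) = 38, the sequence is eventually periodic: after a pre-period of length 2 it cycles with period 18.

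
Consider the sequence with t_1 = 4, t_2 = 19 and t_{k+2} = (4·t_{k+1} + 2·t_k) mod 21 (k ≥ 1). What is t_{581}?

t_1 = 4, t_2 = 19, t_3 = 0, t_4 = 17, t_5 = 5, t_6 = 12, t_7 = 16, t_8 = 4, t_9 = 6, t_{10} = 11, t_{11} = 14, t_{12} = 15, t_{13} = 4, t_{14} = 4, t_{15} = 3, t_{16} = 20, t_{17} = 2, t_{18} = 6, t_{19} = 7, t_{20} = 19, t_{21} = 6, t_{22} = 20, t_{23} = 8, t_{24} = 9, t_{25} = 10, t_{26} = 16, t_{27} = 0, t_{28} = 11, t_{29} = 2, t_{30} = 9, t_{31} = 19, t_{32} = 10, t_{33} = 15, t_{34} = 17, t_{35} = 14, t_{36} = 6, t_{37} = 10, t_{38} = 10, t_{39} = 18, t_{40} = 8, t_{41} = 5, t_{42} = 15, t_{43} = 7, t_{44} = 16, t_{45} = 15, t_{46} = 8, t_{47} = 20, t_{48} = 12, t_{49} = 4, t_{50} = 19.
The sequence repeats with period 48.
(581 - 1) mod 48 = 4, so t_{581} = t_5 = 5.

5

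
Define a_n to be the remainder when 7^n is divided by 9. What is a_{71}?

Computing terms: a_0 = 1,  a_1 = 7,  a_2 = 4,  a_3 = 1.
The sequence repeats with period 3.
(71 - 0) mod 3 = 2, so a_{71} = a_2 = 4.

4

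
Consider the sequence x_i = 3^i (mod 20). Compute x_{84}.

1

x_1 = 3,  x_2 = 9,  x_3 = 7,  x_4 = 1,  x_5 = 3.
The sequence repeats with period 4.
(84 - 1) mod 4 = 3, so x_{84} = x_4 = 1.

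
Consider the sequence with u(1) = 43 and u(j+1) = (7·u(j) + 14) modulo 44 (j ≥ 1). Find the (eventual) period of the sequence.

Listing terms: u(1) = 43,  u(2) = 7,  u(3) = 19,  u(4) = 15,  u(5) = 31,  u(6) = 11,  u(7) = 3,  u(8) = 35,  u(9) = 39,  u(10) = 23,  u(11) = 43.
Since u(11) = u(1) = 43, the sequence is periodic with period 10.

10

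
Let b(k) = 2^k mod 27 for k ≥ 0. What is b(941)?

5

We have b(0) = 1; b(1) = 2; b(2) = 4; b(3) = 8; b(4) = 16; b(5) = 5; b(6) = 10; b(7) = 20; b(8) = 13; b(9) = 26; b(10) = 25; b(11) = 23; b(12) = 19; b(13) = 11; b(14) = 22; b(15) = 17; b(16) = 7; b(17) = 14; b(18) = 1.
The sequence repeats with period 18.
(941 - 0) mod 18 = 5, so b(941) = b(5) = 5.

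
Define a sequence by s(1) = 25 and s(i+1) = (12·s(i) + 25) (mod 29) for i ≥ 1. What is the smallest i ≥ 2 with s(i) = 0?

4

s(1) = 25, s(2) = 6, s(3) = 10, s(4) = 0, s(5) = 25.
Since s(5) = s(1) = 25, the sequence is periodic with period 4.
The value 0 first appears (with i ≥ 2) at s(4).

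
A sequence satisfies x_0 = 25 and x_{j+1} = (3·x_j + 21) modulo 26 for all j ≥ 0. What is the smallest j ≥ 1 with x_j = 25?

Listing terms: x_0 = 25, x_1 = 18, x_2 = 23, x_3 = 12, x_4 = 5, x_5 = 10, x_6 = 25.
The sequence repeats with period 6.
The value 25 next appears (with j ≥ 1) at x_6.

6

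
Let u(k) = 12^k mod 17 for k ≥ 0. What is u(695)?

Listing terms: u(0) = 1; u(1) = 12; u(2) = 8; u(3) = 11; u(4) = 13; u(5) = 3; u(6) = 2; u(7) = 7; u(8) = 16; u(9) = 5; u(10) = 9; u(11) = 6; u(12) = 4; u(13) = 14; u(14) = 15; u(15) = 10; u(16) = 1.
The sequence repeats with period 16.
So u(695) = u(0 + ((695-0) mod 16)) = u(7) = 7.

7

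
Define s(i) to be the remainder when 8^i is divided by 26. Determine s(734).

12

Listing terms: s(0) = 1, s(1) = 8, s(2) = 12, s(3) = 18, s(4) = 14, s(5) = 8.
Since s(5) = s(1) = 8, the sequence is eventually periodic: after a pre-period of length 1 it cycles with period 4.
For i ≥ 1, s(i) depends only on (i - 1) mod 4. (734 - 1) mod 4 = 1, so s(734) = s(2) = 12.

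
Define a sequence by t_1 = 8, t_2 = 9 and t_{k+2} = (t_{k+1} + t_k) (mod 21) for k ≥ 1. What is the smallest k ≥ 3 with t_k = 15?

Listing terms: t_1 = 8,  t_2 = 9,  t_3 = 17,  t_4 = 5,  t_5 = 1,  t_6 = 6,  t_7 = 7,  t_8 = 13,  t_9 = 20,  t_{10} = 12,  t_{11} = 11,  t_{12} = 2,  t_{13} = 13,  t_{14} = 15,  t_{15} = 7,  t_{16} = 1,  t_{17} = 8,  t_{18} = 9.
The sequence repeats with period 16.
The value 15 first appears (with k ≥ 3) at t_{14}.

14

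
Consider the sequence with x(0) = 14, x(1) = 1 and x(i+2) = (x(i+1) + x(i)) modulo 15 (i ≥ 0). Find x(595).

Computing terms: x(0) = 14,  x(1) = 1,  x(2) = 0,  x(3) = 1,  x(4) = 1,  x(5) = 2,  x(6) = 3,  x(7) = 5,  x(8) = 8,  x(9) = 13,  x(10) = 6,  x(11) = 4,  x(12) = 10,  x(13) = 14,  x(14) = 9,  x(15) = 8,  x(16) = 2,  x(17) = 10,  x(18) = 12,  x(19) = 7,  x(20) = 4,  x(21) = 11,  x(22) = 0,  x(23) = 11,  x(24) = 11,  x(25) = 7,  x(26) = 3,  x(27) = 10,  x(28) = 13,  x(29) = 8,  x(30) = 6,  x(31) = 14,  x(32) = 5,  x(33) = 4,  x(34) = 9,  x(35) = 13,  x(36) = 7,  x(37) = 5,  x(38) = 12,  x(39) = 2,  x(40) = 14,  x(41) = 1.
Since (x(40), x(41)) = (x(0), x(1)) = (14, 1) (two consecutive terms determine the rest), the sequence is periodic with period 40.
So x(595) = x(0 + ((595-0) mod 40)) = x(35) = 13.

13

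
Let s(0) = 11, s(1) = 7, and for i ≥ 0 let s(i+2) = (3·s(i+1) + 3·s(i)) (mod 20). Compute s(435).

3

Listing terms: s(0) = 11,  s(1) = 7,  s(2) = 14,  s(3) = 3,  s(4) = 11,  s(5) = 2,  s(6) = 19,  s(7) = 3,  s(8) = 6,  s(9) = 7,  s(10) = 19,  s(11) = 18,  s(12) = 11,  s(13) = 7.
The sequence repeats with period 12.
(435 - 0) mod 12 = 3, so s(435) = s(3) = 3.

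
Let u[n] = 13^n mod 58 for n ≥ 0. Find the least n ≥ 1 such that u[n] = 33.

11

Listing terms: u[0] = 1; u[1] = 13; u[2] = 53; u[3] = 51; u[4] = 25; u[5] = 35; u[6] = 49; u[7] = 57; u[8] = 45; u[9] = 5; u[10] = 7; u[11] = 33; u[12] = 23; u[13] = 9; u[14] = 1.
The sequence repeats with period 14.
The value 33 first appears (with n ≥ 1) at u[11].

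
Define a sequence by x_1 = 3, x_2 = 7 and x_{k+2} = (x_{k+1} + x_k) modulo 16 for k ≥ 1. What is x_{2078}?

x_1 = 3, x_2 = 7, x_3 = 10, x_4 = 1, x_5 = 11, x_6 = 12, x_7 = 7, x_8 = 3, x_9 = 10, x_{10} = 13, x_{11} = 7, x_{12} = 4, x_{13} = 11, x_{14} = 15, x_{15} = 10, x_{16} = 9, x_{17} = 3, x_{18} = 12, x_{19} = 15, x_{20} = 11, x_{21} = 10, x_{22} = 5, x_{23} = 15, x_{24} = 4, x_{25} = 3, x_{26} = 7.
The sequence repeats with period 24.
(2078 - 1) mod 24 = 13, so x_{2078} = x_{14} = 15.

15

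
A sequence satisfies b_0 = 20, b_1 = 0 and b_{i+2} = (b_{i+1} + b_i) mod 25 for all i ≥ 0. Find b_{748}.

10

Computing terms: b_0 = 20; b_1 = 0; b_2 = 20; b_3 = 20; b_4 = 15; b_5 = 10; b_6 = 0; b_7 = 10; b_8 = 10; b_9 = 20; b_{10} = 5; b_{11} = 0; b_{12} = 5; b_{13} = 5; b_{14} = 10; b_{15} = 15; b_{16} = 0; b_{17} = 15; b_{18} = 15; b_{19} = 5; b_{20} = 20; b_{21} = 0.
Since (b_{20}, b_{21}) = (b_0, b_1) = (20, 0) (two consecutive terms determine the rest), the sequence is periodic with period 20.
(748 - 0) mod 20 = 8, so b_{748} = b_8 = 10.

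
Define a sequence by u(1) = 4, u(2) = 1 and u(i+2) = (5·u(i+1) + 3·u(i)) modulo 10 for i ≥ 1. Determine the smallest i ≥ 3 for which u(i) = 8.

4

We have u(1) = 4, u(2) = 1, u(3) = 7, u(4) = 8, u(5) = 1, u(6) = 9, u(7) = 8, u(8) = 7, u(9) = 9, u(10) = 6, u(11) = 7, u(12) = 3, u(13) = 6, u(14) = 9, u(15) = 3, u(16) = 2, u(17) = 9, u(18) = 1, u(19) = 2, u(20) = 3, u(21) = 1, u(22) = 4, u(23) = 3, u(24) = 7, u(25) = 4, u(26) = 1.
The sequence repeats with period 24.
The value 8 first appears (with i ≥ 3) at u(4).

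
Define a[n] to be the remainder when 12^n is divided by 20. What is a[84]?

Listing terms: a[1] = 12; a[2] = 4; a[3] = 8; a[4] = 16; a[5] = 12.
Since a[5] = a[1] = 12, the sequence is periodic with period 4.
So a[84] = a[1 + ((84-1) mod 4)] = a[4] = 16.

16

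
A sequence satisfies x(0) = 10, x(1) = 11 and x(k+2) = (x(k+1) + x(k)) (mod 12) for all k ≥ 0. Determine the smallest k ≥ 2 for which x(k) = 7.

x(0) = 10; x(1) = 11; x(2) = 9; x(3) = 8; x(4) = 5; x(5) = 1; x(6) = 6; x(7) = 7; x(8) = 1; x(9) = 8; x(10) = 9; x(11) = 5; x(12) = 2; x(13) = 7; x(14) = 9; x(15) = 4; x(16) = 1; x(17) = 5; x(18) = 6; x(19) = 11; x(20) = 5; x(21) = 4; x(22) = 9; x(23) = 1; x(24) = 10; x(25) = 11.
The sequence repeats with period 24.
The value 7 first appears (with k ≥ 2) at x(7).

7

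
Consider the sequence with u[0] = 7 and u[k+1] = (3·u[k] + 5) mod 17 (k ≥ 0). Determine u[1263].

12

u[0] = 7; u[1] = 9; u[2] = 15; u[3] = 16; u[4] = 2; u[5] = 11; u[6] = 4; u[7] = 0; u[8] = 5; u[9] = 3; u[10] = 14; u[11] = 13; u[12] = 10; u[13] = 1; u[14] = 8; u[15] = 12; u[16] = 7.
Since u[16] = u[0] = 7, the sequence is periodic with period 16.
(1263 - 0) mod 16 = 15, so u[1263] = u[15] = 12.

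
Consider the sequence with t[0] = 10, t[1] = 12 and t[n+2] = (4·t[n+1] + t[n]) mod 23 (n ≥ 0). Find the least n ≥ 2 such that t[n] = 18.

15

t[0] = 10,  t[1] = 12,  t[2] = 12,  t[3] = 14,  t[4] = 22,  t[5] = 10,  t[6] = 16,  t[7] = 5,  t[8] = 13,  t[9] = 11,  t[10] = 11,  t[11] = 9,  t[12] = 1,  t[13] = 13,  t[14] = 7,  t[15] = 18,  t[16] = 10,  t[17] = 12.
Since (t[16], t[17]) = (t[0], t[1]) = (10, 12) (two consecutive terms determine the rest), the sequence is periodic with period 16.
The value 18 first appears (with n ≥ 2) at t[15].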